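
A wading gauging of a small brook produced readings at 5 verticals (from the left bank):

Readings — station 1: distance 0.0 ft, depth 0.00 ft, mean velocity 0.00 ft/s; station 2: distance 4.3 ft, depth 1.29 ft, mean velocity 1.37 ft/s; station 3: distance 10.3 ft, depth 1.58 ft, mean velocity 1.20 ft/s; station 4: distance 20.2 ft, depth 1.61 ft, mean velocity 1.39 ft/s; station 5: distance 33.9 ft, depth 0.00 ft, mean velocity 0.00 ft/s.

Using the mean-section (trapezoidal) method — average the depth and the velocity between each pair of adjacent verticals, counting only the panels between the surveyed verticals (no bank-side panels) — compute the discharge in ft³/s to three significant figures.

41.1 ft³/s

Panel 1-2: Δb = 4.3 ft, d̄ = (0.00+1.29)/2 = 0.645, v̄ = (0.00+1.37)/2 = 0.685 → q = 4.3×0.645×0.685 = 1.900 ft³/s
Panel 2-3: Δb = 6 ft, d̄ = (1.29+1.58)/2 = 1.435, v̄ = (1.37+1.20)/2 = 1.285 → q = 6×1.435×1.285 = 11.06 ft³/s
Panel 3-4: Δb = 9.9 ft, d̄ = (1.58+1.61)/2 = 1.595, v̄ = (1.20+1.39)/2 = 1.295 → q = 9.9×1.595×1.295 = 20.45 ft³/s
Panel 4-5: Δb = 13.7 ft, d̄ = (1.61+0.00)/2 = 0.805, v̄ = (1.39+0.00)/2 = 0.695 → q = 13.7×0.805×0.695 = 7.665 ft³/s
Q = Σ q = 41.08 ft³/s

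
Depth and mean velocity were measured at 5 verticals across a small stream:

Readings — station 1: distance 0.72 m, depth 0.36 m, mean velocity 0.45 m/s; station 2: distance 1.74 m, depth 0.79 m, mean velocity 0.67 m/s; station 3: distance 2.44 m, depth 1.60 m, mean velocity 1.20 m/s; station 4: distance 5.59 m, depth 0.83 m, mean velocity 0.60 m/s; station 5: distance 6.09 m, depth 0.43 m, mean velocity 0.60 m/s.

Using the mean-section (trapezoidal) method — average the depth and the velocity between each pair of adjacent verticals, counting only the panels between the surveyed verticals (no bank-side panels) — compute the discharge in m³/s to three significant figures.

Panel 1-2: Δb = 1.02 m, d̄ = (0.36+0.79)/2 = 0.575, v̄ = (0.45+0.67)/2 = 0.56 → q = 1.02×0.575×0.56 = 0.3284 m³/s
Panel 2-3: Δb = 0.7 m, d̄ = (0.79+1.60)/2 = 1.195, v̄ = (0.67+1.20)/2 = 0.935 → q = 0.7×1.195×0.935 = 0.7821 m³/s
Panel 3-4: Δb = 3.15 m, d̄ = (1.60+0.83)/2 = 1.215, v̄ = (1.20+0.60)/2 = 0.9 → q = 3.15×1.215×0.9 = 3.445 m³/s
Panel 4-5: Δb = 0.5 m, d̄ = (0.83+0.43)/2 = 0.63, v̄ = (0.60+0.60)/2 = 0.6 → q = 0.5×0.63×0.6 = 0.1890 m³/s
Q = Σ q = 4.744 m³/s

4.74 m³/s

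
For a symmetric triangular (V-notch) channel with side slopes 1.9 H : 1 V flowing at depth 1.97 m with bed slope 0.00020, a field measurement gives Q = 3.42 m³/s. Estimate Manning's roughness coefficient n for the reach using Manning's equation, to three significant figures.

A = z·y² = 1.9×1.97² = 7.374 m²
P = 2y√(1+z²) = 2×1.97×√(1+1.9²) = 8.460 m
R = A/P = 7.374/8.460 = 0.8716 m
n = (1/Q)·A·R^(2/3)·S^(1/2) = (1/3.42) × 7.374 × 0.9125 × 0.01414 = 0.02782

0.0278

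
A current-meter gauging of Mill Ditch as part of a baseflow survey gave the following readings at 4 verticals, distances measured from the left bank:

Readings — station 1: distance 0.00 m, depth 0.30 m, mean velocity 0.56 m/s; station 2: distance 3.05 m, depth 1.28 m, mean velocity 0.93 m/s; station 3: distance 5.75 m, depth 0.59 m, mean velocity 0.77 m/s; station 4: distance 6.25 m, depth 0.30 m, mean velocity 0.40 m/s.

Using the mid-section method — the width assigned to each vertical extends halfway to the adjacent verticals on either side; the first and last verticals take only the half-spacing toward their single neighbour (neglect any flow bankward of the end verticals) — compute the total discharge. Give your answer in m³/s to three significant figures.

4.44 m³/s

w_1 = (3.05 − 0.00)/2 = 1.525 m; q_1 = 0.56 × 0.30 × 1.525 = 0.2562 m³/s
w_2 = (5.75 − 0.00)/2 = 2.875 m; q_2 = 0.93 × 1.28 × 2.875 = 3.422 m³/s
w_3 = (6.25 − 3.05)/2 = 1.6 m; q_3 = 0.77 × 0.59 × 1.6 = 0.7269 m³/s
w_4 = (6.25 − 5.75)/2 = 0.25 m; q_4 = 0.40 × 0.30 × 0.25 = 0.03000 m³/s
Q = Σ qᵢ = 4.435 m³/s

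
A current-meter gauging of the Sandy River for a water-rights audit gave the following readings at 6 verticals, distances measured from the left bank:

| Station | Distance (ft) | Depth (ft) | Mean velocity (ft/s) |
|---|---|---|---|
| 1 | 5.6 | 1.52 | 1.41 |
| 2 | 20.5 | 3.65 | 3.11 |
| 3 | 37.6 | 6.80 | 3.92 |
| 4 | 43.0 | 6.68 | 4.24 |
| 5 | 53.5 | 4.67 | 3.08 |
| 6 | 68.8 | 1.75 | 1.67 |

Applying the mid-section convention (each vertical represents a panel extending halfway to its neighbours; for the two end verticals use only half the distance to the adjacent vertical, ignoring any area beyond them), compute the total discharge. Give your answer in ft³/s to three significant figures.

931 ft³/s

w_1 = (20.5 − 5.6)/2 = 7.45 ft; q_1 = 1.41 × 1.52 × 7.45 = 15.97 ft³/s
w_2 = (37.6 − 5.6)/2 = 16 ft; q_2 = 3.11 × 3.65 × 16 = 181.6 ft³/s
w_3 = (43.0 − 20.5)/2 = 11.25 ft; q_3 = 3.92 × 6.80 × 11.25 = 299.9 ft³/s
w_4 = (53.5 − 37.6)/2 = 7.95 ft; q_4 = 4.24 × 6.68 × 7.95 = 225.2 ft³/s
w_5 = (68.8 − 43.0)/2 = 12.9 ft; q_5 = 3.08 × 4.67 × 12.9 = 185.5 ft³/s
w_6 = (68.8 − 53.5)/2 = 7.65 ft; q_6 = 1.67 × 1.75 × 7.65 = 22.36 ft³/s
Q = Σ qᵢ = 930.5 ft³/s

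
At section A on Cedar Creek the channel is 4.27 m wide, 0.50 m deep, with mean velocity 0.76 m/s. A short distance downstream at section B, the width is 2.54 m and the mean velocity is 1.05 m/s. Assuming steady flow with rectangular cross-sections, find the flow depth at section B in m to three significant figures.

Q = A₁V₁ = (4.27×0.50) × 0.76 = 1.623 m³/s
d₂ = Q/(b₂ V₂) = 1.623/(2.54×1.05) = 0.6084 m

0.608 m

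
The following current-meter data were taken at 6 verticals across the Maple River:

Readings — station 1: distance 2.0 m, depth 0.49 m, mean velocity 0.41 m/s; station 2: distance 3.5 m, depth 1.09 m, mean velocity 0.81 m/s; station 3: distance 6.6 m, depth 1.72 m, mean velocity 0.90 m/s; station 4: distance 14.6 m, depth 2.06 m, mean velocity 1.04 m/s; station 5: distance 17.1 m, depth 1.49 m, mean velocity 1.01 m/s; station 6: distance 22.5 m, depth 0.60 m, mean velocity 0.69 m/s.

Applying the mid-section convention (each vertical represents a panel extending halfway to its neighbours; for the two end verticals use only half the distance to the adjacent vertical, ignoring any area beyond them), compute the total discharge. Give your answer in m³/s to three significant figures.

29.1 m³/s

w_1 = (3.5 − 2.0)/2 = 0.75 m; q_1 = 0.41 × 0.49 × 0.75 = 0.1507 m³/s
w_2 = (6.6 − 2.0)/2 = 2.3 m; q_2 = 0.81 × 1.09 × 2.3 = 2.031 m³/s
w_3 = (14.6 − 3.5)/2 = 5.55 m; q_3 = 0.90 × 1.72 × 5.55 = 8.591 m³/s
w_4 = (17.1 − 6.6)/2 = 5.25 m; q_4 = 1.04 × 2.06 × 5.25 = 11.25 m³/s
w_5 = (22.5 − 14.6)/2 = 3.95 m; q_5 = 1.01 × 1.49 × 3.95 = 5.944 m³/s
w_6 = (22.5 − 17.1)/2 = 2.7 m; q_6 = 0.69 × 0.60 × 2.7 = 1.118 m³/s
Q = Σ qᵢ = 29.08 m³/s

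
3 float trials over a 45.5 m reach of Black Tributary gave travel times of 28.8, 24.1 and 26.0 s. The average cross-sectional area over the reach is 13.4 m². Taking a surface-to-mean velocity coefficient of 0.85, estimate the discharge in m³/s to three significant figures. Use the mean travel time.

19.7 m³/s

t̄ = (28.8 + 24.1 + 26.0) / 3 = 26.3 s
v_surface = L / t̄ = 45.5 / 26.3 = 1.730 m/s
v_mean = 0.85 × 1.730 = 1.471 m/s
Q = A × v_mean = 13.4 × 1.471 = 19.71 m³/s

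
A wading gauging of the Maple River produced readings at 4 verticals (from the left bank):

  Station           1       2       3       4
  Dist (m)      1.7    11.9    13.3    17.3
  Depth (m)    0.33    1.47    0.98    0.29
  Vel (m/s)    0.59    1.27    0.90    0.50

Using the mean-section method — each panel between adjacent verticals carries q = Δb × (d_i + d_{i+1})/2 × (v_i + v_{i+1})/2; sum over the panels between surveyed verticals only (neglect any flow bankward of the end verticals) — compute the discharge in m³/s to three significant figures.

Panel 1-2: Δb = 10.2 m, d̄ = (0.33+1.47)/2 = 0.9, v̄ = (0.59+1.27)/2 = 0.93 → q = 10.2×0.9×0.93 = 8.537 m³/s
Panel 2-3: Δb = 1.4 m, d̄ = (1.47+0.98)/2 = 1.225, v̄ = (1.27+0.90)/2 = 1.085 → q = 1.4×1.225×1.085 = 1.861 m³/s
Panel 3-4: Δb = 4 m, d̄ = (0.98+0.29)/2 = 0.635, v̄ = (0.90+0.50)/2 = 0.7 → q = 4×0.635×0.7 = 1.778 m³/s
Q = Σ q = 12.18 m³/s

12.2 m³/s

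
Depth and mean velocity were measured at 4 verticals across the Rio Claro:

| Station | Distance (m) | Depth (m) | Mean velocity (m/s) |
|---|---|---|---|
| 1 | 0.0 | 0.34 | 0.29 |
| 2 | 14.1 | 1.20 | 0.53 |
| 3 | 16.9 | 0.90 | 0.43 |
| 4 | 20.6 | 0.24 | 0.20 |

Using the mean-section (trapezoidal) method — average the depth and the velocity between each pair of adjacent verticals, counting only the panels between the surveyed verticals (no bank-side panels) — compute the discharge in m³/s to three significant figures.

Panel 1-2: Δb = 14.1 m, d̄ = (0.34+1.20)/2 = 0.77, v̄ = (0.29+0.53)/2 = 0.41 → q = 14.1×0.77×0.41 = 4.451 m³/s
Panel 2-3: Δb = 2.8 m, d̄ = (1.20+0.90)/2 = 1.05, v̄ = (0.53+0.43)/2 = 0.48 → q = 2.8×1.05×0.48 = 1.411 m³/s
Panel 3-4: Δb = 3.7 m, d̄ = (0.90+0.24)/2 = 0.57, v̄ = (0.43+0.20)/2 = 0.315 → q = 3.7×0.57×0.315 = 0.6643 m³/s
Q = Σ q = 6.527 m³/s

6.53 m³/s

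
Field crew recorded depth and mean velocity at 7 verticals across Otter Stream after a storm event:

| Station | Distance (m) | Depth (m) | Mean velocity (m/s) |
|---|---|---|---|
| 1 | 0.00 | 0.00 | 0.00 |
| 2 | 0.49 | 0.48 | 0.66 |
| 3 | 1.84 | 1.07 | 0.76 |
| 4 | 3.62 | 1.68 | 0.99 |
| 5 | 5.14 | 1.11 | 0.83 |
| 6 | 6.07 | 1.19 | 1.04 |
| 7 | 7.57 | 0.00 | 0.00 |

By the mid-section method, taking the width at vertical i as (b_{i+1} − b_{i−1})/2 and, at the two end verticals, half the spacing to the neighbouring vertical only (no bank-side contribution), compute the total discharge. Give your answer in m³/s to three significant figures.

6.94 m³/s

w_2 = (1.84 − 0.00)/2 = 0.92 m; q_2 = 0.66 × 0.48 × 0.92 = 0.2915 m³/s
w_3 = (3.62 − 0.49)/2 = 1.565 m; q_3 = 0.76 × 1.07 × 1.565 = 1.273 m³/s
w_4 = (5.14 − 1.84)/2 = 1.65 m; q_4 = 0.99 × 1.68 × 1.65 = 2.744 m³/s
w_5 = (6.07 − 3.62)/2 = 1.225 m; q_5 = 0.83 × 1.11 × 1.225 = 1.129 m³/s
w_6 = (7.57 − 5.14)/2 = 1.215 m; q_6 = 1.04 × 1.19 × 1.215 = 1.504 m³/s
Stations 1, 7 contribute zero (depth or velocity is 0).
Q = Σ qᵢ = 6.941 m³/s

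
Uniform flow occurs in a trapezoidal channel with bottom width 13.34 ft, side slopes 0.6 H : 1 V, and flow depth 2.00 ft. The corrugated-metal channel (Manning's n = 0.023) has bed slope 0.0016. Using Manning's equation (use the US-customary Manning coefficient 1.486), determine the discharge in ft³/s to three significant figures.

103 ft³/s

A = (b + z·y)·y = (13.34 + 0.6×2.00)×2.00 = 29.08 ft²
P = b + 2y√(1+z²) = 13.34 + 2×2.00×√(1+0.6²) = 18.00 ft
R = A/P = 29.08/18.00 = 1.615 ft
Q = (1.486/n)·A·R^(2/3)·S^(1/2) = (1.486/0.023) × 29.08 × 1.615^(2/3) × 0.0016^(1/2) = 103.5 ft³/s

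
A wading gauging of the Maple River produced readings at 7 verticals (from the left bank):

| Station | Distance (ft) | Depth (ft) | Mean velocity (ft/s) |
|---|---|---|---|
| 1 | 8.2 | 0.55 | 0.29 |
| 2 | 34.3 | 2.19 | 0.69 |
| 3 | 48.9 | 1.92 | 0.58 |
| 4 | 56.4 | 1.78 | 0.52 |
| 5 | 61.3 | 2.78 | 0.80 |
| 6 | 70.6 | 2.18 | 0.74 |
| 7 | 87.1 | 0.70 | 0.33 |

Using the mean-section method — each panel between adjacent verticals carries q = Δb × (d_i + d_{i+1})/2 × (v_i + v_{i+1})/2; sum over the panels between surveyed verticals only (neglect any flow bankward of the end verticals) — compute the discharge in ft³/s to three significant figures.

82.0 ft³/s

Panel 1-2: Δb = 26.1 ft, d̄ = (0.55+2.19)/2 = 1.37, v̄ = (0.29+0.69)/2 = 0.49 → q = 26.1×1.37×0.49 = 17.52 ft³/s
Panel 2-3: Δb = 14.6 ft, d̄ = (2.19+1.92)/2 = 2.055, v̄ = (0.69+0.58)/2 = 0.635 → q = 14.6×2.055×0.635 = 19.05 ft³/s
Panel 3-4: Δb = 7.5 ft, d̄ = (1.92+1.78)/2 = 1.85, v̄ = (0.58+0.52)/2 = 0.55 → q = 7.5×1.85×0.55 = 7.631 ft³/s
Panel 4-5: Δb = 4.9 ft, d̄ = (1.78+2.78)/2 = 2.28, v̄ = (0.52+0.80)/2 = 0.66 → q = 4.9×2.28×0.66 = 7.374 ft³/s
Panel 5-6: Δb = 9.3 ft, d̄ = (2.78+2.18)/2 = 2.48, v̄ = (0.80+0.74)/2 = 0.77 → q = 9.3×2.48×0.77 = 17.76 ft³/s
Panel 6-7: Δb = 16.5 ft, d̄ = (2.18+0.70)/2 = 1.44, v̄ = (0.74+0.33)/2 = 0.535 → q = 16.5×1.44×0.535 = 12.71 ft³/s
Q = Σ q = 82.05 ft³/s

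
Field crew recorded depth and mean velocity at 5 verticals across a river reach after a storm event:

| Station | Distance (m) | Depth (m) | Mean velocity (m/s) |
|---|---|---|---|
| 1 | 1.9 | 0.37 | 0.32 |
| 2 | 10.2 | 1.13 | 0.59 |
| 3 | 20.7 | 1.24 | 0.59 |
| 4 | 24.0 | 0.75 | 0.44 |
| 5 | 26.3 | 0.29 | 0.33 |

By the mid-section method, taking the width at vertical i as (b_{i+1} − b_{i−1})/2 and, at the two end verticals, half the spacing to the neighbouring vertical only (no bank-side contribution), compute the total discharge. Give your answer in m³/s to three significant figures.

12.8 m³/s

w_1 = (10.2 − 1.9)/2 = 4.15 m; q_1 = 0.32 × 0.37 × 4.15 = 0.4914 m³/s
w_2 = (20.7 − 1.9)/2 = 9.4 m; q_2 = 0.59 × 1.13 × 9.4 = 6.267 m³/s
w_3 = (24.0 − 10.2)/2 = 6.9 m; q_3 = 0.59 × 1.24 × 6.9 = 5.048 m³/s
w_4 = (26.3 − 20.7)/2 = 2.8 m; q_4 = 0.44 × 0.75 × 2.8 = 0.9240 m³/s
w_5 = (26.3 − 24.0)/2 = 1.15 m; q_5 = 0.33 × 0.29 × 1.15 = 0.1101 m³/s
Q = Σ qᵢ = 12.84 m³/s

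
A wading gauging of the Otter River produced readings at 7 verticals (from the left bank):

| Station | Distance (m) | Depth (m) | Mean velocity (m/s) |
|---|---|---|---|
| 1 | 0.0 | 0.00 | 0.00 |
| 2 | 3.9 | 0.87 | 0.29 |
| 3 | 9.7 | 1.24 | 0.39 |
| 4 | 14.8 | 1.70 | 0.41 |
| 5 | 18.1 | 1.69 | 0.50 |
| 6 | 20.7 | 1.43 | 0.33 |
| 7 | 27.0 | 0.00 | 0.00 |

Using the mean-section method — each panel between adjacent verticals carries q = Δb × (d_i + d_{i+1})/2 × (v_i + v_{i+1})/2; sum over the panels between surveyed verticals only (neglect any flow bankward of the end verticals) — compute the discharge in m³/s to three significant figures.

Panel 1-2: Δb = 3.9 m, d̄ = (0.00+0.87)/2 = 0.435, v̄ = (0.00+0.29)/2 = 0.145 → q = 3.9×0.435×0.145 = 0.2460 m³/s
Panel 2-3: Δb = 5.8 m, d̄ = (0.87+1.24)/2 = 1.055, v̄ = (0.29+0.39)/2 = 0.34 → q = 5.8×1.055×0.34 = 2.080 m³/s
Panel 3-4: Δb = 5.1 m, d̄ = (1.24+1.70)/2 = 1.47, v̄ = (0.39+0.41)/2 = 0.4 → q = 5.1×1.47×0.4 = 2.999 m³/s
Panel 4-5: Δb = 3.3 m, d̄ = (1.70+1.69)/2 = 1.695, v̄ = (0.41+0.50)/2 = 0.455 → q = 3.3×1.695×0.455 = 2.545 m³/s
Panel 5-6: Δb = 2.6 m, d̄ = (1.69+1.43)/2 = 1.56, v̄ = (0.50+0.33)/2 = 0.415 → q = 2.6×1.56×0.415 = 1.683 m³/s
Panel 6-7: Δb = 6.3 m, d̄ = (1.43+0.00)/2 = 0.715, v̄ = (0.33+0.00)/2 = 0.165 → q = 6.3×0.715×0.165 = 0.7432 m³/s
Q = Σ q = 10.30 m³/s

10.3 m³/s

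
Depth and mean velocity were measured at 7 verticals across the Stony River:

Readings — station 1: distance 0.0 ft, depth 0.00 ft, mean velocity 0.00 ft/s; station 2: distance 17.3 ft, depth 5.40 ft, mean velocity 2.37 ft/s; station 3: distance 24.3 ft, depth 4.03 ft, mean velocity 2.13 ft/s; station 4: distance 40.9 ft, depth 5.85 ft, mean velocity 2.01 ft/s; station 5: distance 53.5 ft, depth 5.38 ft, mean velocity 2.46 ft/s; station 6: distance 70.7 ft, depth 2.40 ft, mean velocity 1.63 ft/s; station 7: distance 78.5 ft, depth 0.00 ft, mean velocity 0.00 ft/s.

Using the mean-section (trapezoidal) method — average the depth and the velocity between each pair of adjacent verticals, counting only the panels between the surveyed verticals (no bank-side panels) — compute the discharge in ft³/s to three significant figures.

602 ft³/s

Panel 1-2: Δb = 17.3 ft, d̄ = (0.00+5.40)/2 = 2.7, v̄ = (0.00+2.37)/2 = 1.185 → q = 17.3×2.7×1.185 = 55.35 ft³/s
Panel 2-3: Δb = 7 ft, d̄ = (5.40+4.03)/2 = 4.715, v̄ = (2.37+2.13)/2 = 2.25 → q = 7×4.715×2.25 = 74.26 ft³/s
Panel 3-4: Δb = 16.6 ft, d̄ = (4.03+5.85)/2 = 4.94, v̄ = (2.13+2.01)/2 = 2.07 → q = 16.6×4.94×2.07 = 169.7 ft³/s
Panel 4-5: Δb = 12.6 ft, d̄ = (5.85+5.38)/2 = 5.615, v̄ = (2.01+2.46)/2 = 2.235 → q = 12.6×5.615×2.235 = 158.1 ft³/s
Panel 5-6: Δb = 17.2 ft, d̄ = (5.38+2.40)/2 = 3.89, v̄ = (2.46+1.63)/2 = 2.045 → q = 17.2×3.89×2.045 = 136.8 ft³/s
Panel 6-7: Δb = 7.8 ft, d̄ = (2.40+0.00)/2 = 1.2, v̄ = (1.63+0.00)/2 = 0.815 → q = 7.8×1.2×0.815 = 7.628 ft³/s
Q = Σ q = 601.9 ft³/s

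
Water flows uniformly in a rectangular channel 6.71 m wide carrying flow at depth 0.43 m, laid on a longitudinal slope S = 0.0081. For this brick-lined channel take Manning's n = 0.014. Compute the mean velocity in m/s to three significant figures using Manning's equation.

A = b·y = 6.71 × 0.43 = 2.885 m²
P = b + 2y = 6.71 + 2×0.43 = 7.570 m
R = A/P = 2.885/7.570 = 0.3811 m
Q = (1/n)·A·R^(2/3)·S^(1/2) = (1/0.014) × 2.885 × 0.3811^(2/3) × 0.0081^(1/2) = 9.751 m³/s
V = Q/A = 9.751/2.885 = 3.379 m/s

3.38 m/s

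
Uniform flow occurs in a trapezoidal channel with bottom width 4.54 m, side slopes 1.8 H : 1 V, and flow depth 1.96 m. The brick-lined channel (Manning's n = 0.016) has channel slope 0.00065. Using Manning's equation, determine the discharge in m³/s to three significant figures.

29.3 m³/s

A = (b + z·y)·y = (4.54 + 1.8×1.96)×1.96 = 15.81 m²
P = b + 2y√(1+z²) = 4.54 + 2×1.96×√(1+1.8²) = 12.61 m
R = A/P = 15.81/12.61 = 1.254 m
Q = (1/n)·A·R^(2/3)·S^(1/2) = (1/0.016) × 15.81 × 1.254^(2/3) × 0.00065^(1/2) = 29.30 m³/s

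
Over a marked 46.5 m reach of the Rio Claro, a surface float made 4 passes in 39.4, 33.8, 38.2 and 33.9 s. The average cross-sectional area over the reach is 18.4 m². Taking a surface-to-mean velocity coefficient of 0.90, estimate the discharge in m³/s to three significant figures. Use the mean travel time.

t̄ = (39.4 + 33.8 + 38.2 + 33.9) / 4 = 36.325 s
v_surface = L / t̄ = 46.5 / 36.325 = 1.280 m/s
v_mean = 0.90 × 1.280 = 1.152 m/s
Q = A × v_mean = 18.4 × 1.152 = 21.20 m³/s

21.2 m³/s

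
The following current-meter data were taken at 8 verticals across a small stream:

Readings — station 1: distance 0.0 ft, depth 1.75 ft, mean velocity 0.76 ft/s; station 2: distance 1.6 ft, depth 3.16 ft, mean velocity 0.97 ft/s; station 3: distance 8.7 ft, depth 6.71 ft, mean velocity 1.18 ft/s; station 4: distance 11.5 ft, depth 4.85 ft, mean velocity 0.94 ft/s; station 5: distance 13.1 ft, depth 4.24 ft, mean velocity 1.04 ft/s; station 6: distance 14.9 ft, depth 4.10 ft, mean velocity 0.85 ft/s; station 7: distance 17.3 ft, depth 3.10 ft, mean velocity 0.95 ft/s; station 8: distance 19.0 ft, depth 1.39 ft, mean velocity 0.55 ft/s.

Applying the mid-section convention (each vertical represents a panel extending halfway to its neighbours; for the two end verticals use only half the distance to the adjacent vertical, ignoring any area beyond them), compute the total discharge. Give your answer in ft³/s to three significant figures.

w_1 = (1.6 − 0.0)/2 = 0.8 ft; q_1 = 0.76 × 1.75 × 0.8 = 1.064 ft³/s
w_2 = (8.7 − 0.0)/2 = 4.35 ft; q_2 = 0.97 × 3.16 × 4.35 = 13.33 ft³/s
w_3 = (11.5 − 1.6)/2 = 4.95 ft; q_3 = 1.18 × 6.71 × 4.95 = 39.19 ft³/s
w_4 = (13.1 − 8.7)/2 = 2.2 ft; q_4 = 0.94 × 4.85 × 2.2 = 10.03 ft³/s
w_5 = (14.9 − 11.5)/2 = 1.7 ft; q_5 = 1.04 × 4.24 × 1.7 = 7.496 ft³/s
w_6 = (17.3 − 13.1)/2 = 2.1 ft; q_6 = 0.85 × 4.10 × 2.1 = 7.319 ft³/s
w_7 = (19.0 − 14.9)/2 = 2.05 ft; q_7 = 0.95 × 3.10 × 2.05 = 6.037 ft³/s
w_8 = (19.0 − 17.3)/2 = 0.85 ft; q_8 = 0.55 × 1.39 × 0.85 = 0.6498 ft³/s
Q = Σ qᵢ = 85.12 ft³/s

85.1 ft³/s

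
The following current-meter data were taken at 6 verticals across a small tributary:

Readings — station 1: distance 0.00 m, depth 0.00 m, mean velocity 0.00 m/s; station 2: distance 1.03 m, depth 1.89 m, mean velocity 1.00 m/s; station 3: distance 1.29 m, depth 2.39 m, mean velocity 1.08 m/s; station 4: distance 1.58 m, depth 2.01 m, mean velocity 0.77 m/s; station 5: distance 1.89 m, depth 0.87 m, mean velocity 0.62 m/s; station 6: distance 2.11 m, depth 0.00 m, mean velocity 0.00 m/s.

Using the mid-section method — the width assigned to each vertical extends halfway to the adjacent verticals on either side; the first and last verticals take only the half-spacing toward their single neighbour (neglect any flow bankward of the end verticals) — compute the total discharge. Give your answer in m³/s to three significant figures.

2.54 m³/s

w_2 = (1.29 − 0.00)/2 = 0.645 m; q_2 = 1.00 × 1.89 × 0.645 = 1.219 m³/s
w_3 = (1.58 − 1.03)/2 = 0.275 m; q_3 = 1.08 × 2.39 × 0.275 = 0.7098 m³/s
w_4 = (1.89 − 1.29)/2 = 0.3 m; q_4 = 0.77 × 2.01 × 0.3 = 0.4643 m³/s
w_5 = (2.11 − 1.58)/2 = 0.265 m; q_5 = 0.62 × 0.87 × 0.265 = 0.1429 m³/s
Stations 1, 6 contribute zero (depth or velocity is 0).
Q = Σ qᵢ = 2.536 m³/s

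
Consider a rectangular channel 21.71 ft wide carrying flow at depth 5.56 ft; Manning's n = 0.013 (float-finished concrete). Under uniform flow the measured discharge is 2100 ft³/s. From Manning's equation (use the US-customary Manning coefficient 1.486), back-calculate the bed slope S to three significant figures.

0.00408

A = b·y = 21.71 × 5.56 = 120.7 ft²
P = b + 2y = 21.71 + 2×5.56 = 32.83 ft
R = A/P = 120.7/32.83 = 3.677 ft
S = (Q·n / (1.486·A·R^(2/3)))² = (2100×0.013 / (1.486×120.7×2.382))² = 0.004082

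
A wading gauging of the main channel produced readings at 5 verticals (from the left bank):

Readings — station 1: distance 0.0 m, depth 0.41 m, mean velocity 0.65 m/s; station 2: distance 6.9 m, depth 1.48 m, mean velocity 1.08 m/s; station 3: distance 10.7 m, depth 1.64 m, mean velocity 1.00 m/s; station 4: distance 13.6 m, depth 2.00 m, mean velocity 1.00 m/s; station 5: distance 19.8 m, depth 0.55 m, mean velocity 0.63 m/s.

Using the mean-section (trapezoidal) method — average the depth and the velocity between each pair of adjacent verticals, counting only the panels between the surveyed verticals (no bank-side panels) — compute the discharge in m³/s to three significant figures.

23.5 m³/s

Panel 1-2: Δb = 6.9 m, d̄ = (0.41+1.48)/2 = 0.945, v̄ = (0.65+1.08)/2 = 0.865 → q = 6.9×0.945×0.865 = 5.640 m³/s
Panel 2-3: Δb = 3.8 m, d̄ = (1.48+1.64)/2 = 1.56, v̄ = (1.08+1.00)/2 = 1.04 → q = 3.8×1.56×1.04 = 6.165 m³/s
Panel 3-4: Δb = 2.9 m, d̄ = (1.64+2.00)/2 = 1.82, v̄ = (1.00+1.00)/2 = 1 → q = 2.9×1.82×1 = 5.278 m³/s
Panel 4-5: Δb = 6.2 m, d̄ = (2.00+0.55)/2 = 1.275, v̄ = (1.00+0.63)/2 = 0.815 → q = 6.2×1.275×0.815 = 6.443 m³/s
Q = Σ q = 23.53 m³/s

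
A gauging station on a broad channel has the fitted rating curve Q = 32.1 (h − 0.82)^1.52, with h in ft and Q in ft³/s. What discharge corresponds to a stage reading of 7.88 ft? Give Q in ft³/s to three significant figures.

Q = 32.1 × (7.88 − 0.82)^1.52 = 32.1 × 7.06^1.52 = 626.2 ft³/s

626 ft³/s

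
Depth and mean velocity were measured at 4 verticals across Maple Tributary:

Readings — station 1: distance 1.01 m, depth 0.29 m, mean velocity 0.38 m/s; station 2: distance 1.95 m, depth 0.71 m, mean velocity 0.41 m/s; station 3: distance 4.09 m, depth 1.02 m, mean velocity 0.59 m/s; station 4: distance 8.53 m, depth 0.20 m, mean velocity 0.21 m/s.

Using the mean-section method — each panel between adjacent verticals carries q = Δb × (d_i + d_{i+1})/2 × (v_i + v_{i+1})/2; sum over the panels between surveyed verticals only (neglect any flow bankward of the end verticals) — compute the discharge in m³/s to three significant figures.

Panel 1-2: Δb = 0.94 m, d̄ = (0.29+0.71)/2 = 0.5, v̄ = (0.38+0.41)/2 = 0.395 → q = 0.94×0.5×0.395 = 0.1857 m³/s
Panel 2-3: Δb = 2.14 m, d̄ = (0.71+1.02)/2 = 0.865, v̄ = (0.41+0.59)/2 = 0.5 → q = 2.14×0.865×0.5 = 0.9256 m³/s
Panel 3-4: Δb = 4.44 m, d̄ = (1.02+0.20)/2 = 0.61, v̄ = (0.59+0.21)/2 = 0.4 → q = 4.44×0.61×0.4 = 1.083 m³/s
Q = Σ q = 2.195 m³/s

2.19 m³/s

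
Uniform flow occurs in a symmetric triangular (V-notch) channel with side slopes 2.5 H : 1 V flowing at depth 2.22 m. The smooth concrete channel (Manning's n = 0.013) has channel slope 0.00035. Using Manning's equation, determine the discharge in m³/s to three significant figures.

18.1 m³/s

A = z·y² = 2.5×2.22² = 12.32 m²
P = 2y√(1+z²) = 2×2.22×√(1+2.5²) = 11.96 m
R = A/P = 12.32/11.96 = 1.031 m
Q = (1/n)·A·R^(2/3)·S^(1/2) = (1/0.013) × 12.32 × 1.031^(2/3) × 0.00035^(1/2) = 18.09 m³/s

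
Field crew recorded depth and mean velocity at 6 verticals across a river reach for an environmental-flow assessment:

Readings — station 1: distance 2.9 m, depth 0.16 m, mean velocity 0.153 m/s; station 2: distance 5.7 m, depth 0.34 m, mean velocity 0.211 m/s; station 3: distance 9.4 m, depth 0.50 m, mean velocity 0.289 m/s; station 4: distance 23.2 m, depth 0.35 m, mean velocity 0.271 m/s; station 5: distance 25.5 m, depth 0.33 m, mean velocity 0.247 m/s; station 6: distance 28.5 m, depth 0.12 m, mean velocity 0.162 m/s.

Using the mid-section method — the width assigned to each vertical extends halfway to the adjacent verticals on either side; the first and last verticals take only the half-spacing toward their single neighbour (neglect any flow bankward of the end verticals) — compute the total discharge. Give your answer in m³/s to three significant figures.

2.54 m³/s

w_1 = (5.7 − 2.9)/2 = 1.4 m; q_1 = 0.153 × 0.16 × 1.4 = 0.03427 m³/s
w_2 = (9.4 − 2.9)/2 = 3.25 m; q_2 = 0.211 × 0.34 × 3.25 = 0.2332 m³/s
w_3 = (23.2 − 5.7)/2 = 8.75 m; q_3 = 0.289 × 0.50 × 8.75 = 1.264 m³/s
w_4 = (25.5 − 9.4)/2 = 8.05 m; q_4 = 0.271 × 0.35 × 8.05 = 0.7635 m³/s
w_5 = (28.5 − 23.2)/2 = 2.65 m; q_5 = 0.247 × 0.33 × 2.65 = 0.2160 m³/s
w_6 = (28.5 − 25.5)/2 = 1.5 m; q_6 = 0.162 × 0.12 × 1.5 = 0.02916 m³/s
Q = Σ qᵢ = 2.541 m³/s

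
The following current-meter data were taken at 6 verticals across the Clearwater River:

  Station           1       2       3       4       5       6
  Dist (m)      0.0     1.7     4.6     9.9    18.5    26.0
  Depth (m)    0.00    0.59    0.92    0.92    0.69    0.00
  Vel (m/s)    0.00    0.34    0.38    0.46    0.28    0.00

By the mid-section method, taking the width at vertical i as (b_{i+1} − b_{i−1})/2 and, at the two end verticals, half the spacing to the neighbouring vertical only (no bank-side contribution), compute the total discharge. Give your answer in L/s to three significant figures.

w_2 = (4.6 − 0.0)/2 = 2.3 m; q_2 = 0.34 × 0.59 × 2.3 = 0.4614 m³/s
w_3 = (9.9 − 1.7)/2 = 4.1 m; q_3 = 0.38 × 0.92 × 4.1 = 1.433 m³/s
w_4 = (18.5 − 4.6)/2 = 6.95 m; q_4 = 0.46 × 0.92 × 6.95 = 2.941 m³/s
w_5 = (26.0 − 9.9)/2 = 8.05 m; q_5 = 0.28 × 0.69 × 8.05 = 1.555 m³/s
Stations 1, 6 contribute zero (depth or velocity is 0).
Q = Σ qᵢ = 6.391 m³/s
= 6.391 × 1000 = 6391 L/s

6390 L/s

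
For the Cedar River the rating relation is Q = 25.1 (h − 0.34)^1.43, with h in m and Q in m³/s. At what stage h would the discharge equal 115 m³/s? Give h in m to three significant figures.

h − h₀ = (Q/C)^(1/b) = (115/25.1)^(1/1.43) = 2.899 m
h = 0.34 + 2.899 = 3.239 m

3.24 m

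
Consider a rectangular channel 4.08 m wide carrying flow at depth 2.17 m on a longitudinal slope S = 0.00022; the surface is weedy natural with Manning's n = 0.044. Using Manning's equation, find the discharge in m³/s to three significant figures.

A = b·y = 4.08 × 2.17 = 8.854 m²
P = b + 2y = 4.08 + 2×2.17 = 8.420 m
R = A/P = 8.854/8.420 = 1.051 m
Q = (1/n)·A·R^(2/3)·S^(1/2) = (1/0.044) × 8.854 × 1.051^(2/3) × 0.00022^(1/2) = 3.086 m³/s

3.09 m³/s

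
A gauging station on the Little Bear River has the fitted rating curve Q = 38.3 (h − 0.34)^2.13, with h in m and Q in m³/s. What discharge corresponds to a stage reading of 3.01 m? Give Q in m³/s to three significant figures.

310 m³/s

Q = 38.3 × (3.01 − 0.34)^2.13 = 38.3 × 2.67^2.13 = 310.2 m³/s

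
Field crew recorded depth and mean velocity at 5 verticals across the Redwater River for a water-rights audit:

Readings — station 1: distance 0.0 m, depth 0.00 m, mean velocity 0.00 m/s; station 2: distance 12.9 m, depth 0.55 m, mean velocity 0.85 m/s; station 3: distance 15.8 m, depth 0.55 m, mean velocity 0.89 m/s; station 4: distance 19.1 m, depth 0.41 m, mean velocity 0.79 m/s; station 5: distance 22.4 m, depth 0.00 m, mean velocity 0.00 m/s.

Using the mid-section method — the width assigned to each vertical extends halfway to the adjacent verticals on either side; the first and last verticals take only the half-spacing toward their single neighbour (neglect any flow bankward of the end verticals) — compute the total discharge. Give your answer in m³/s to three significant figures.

6.28 m³/s

w_2 = (15.8 − 0.0)/2 = 7.9 m; q_2 = 0.85 × 0.55 × 7.9 = 3.693 m³/s
w_3 = (19.1 − 12.9)/2 = 3.1 m; q_3 = 0.89 × 0.55 × 3.1 = 1.517 m³/s
w_4 = (22.4 − 15.8)/2 = 3.3 m; q_4 = 0.79 × 0.41 × 3.3 = 1.069 m³/s
Stations 1, 5 contribute zero (depth or velocity is 0).
Q = Σ qᵢ = 6.280 m³/s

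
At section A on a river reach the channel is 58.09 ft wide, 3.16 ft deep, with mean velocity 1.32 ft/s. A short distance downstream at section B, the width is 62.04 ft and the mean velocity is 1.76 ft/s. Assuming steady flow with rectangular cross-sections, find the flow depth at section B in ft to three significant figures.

Q = A₁V₁ = (58.09×3.16) × 1.32 = 242.3 ft³/s
d₂ = Q/(b₂ V₂) = 242.3/(62.04×1.76) = 2.219 ft

2.22 ft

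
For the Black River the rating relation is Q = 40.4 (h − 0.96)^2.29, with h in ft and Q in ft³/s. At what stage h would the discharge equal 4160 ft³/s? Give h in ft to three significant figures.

8.53 ft

h − h₀ = (Q/C)^(1/b) = (4160/40.4)^(1/2.29) = 7.567 ft
h = 0.96 + 7.567 = 8.527 ft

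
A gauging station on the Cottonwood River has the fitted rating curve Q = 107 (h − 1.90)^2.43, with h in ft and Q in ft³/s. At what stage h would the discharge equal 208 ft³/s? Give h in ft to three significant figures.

3.21 ft

h − h₀ = (Q/C)^(1/b) = (208/107)^(1/2.43) = 1.315 ft
h = 1.90 + 1.315 = 3.215 ft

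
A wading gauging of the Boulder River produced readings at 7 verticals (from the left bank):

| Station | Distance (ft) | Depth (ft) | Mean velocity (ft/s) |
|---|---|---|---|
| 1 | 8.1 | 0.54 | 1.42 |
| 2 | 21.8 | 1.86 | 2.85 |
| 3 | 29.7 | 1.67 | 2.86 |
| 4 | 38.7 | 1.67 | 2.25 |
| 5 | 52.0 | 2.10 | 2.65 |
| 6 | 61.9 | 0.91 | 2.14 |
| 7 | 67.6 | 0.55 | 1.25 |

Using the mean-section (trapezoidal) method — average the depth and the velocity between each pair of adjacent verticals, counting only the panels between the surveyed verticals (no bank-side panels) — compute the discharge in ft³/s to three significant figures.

217 ft³/s

Panel 1-2: Δb = 13.7 ft, d̄ = (0.54+1.86)/2 = 1.2, v̄ = (1.42+2.85)/2 = 2.135 → q = 13.7×1.2×2.135 = 35.10 ft³/s
Panel 2-3: Δb = 7.9 ft, d̄ = (1.86+1.67)/2 = 1.765, v̄ = (2.85+2.86)/2 = 2.855 → q = 7.9×1.765×2.855 = 39.81 ft³/s
Panel 3-4: Δb = 9 ft, d̄ = (1.67+1.67)/2 = 1.67, v̄ = (2.86+2.25)/2 = 2.555 → q = 9×1.67×2.555 = 38.40 ft³/s
Panel 4-5: Δb = 13.3 ft, d̄ = (1.67+2.10)/2 = 1.885, v̄ = (2.25+2.65)/2 = 2.45 → q = 13.3×1.885×2.45 = 61.42 ft³/s
Panel 5-6: Δb = 9.9 ft, d̄ = (2.10+0.91)/2 = 1.505, v̄ = (2.65+2.14)/2 = 2.395 → q = 9.9×1.505×2.395 = 35.68 ft³/s
Panel 6-7: Δb = 5.7 ft, d̄ = (0.91+0.55)/2 = 0.73, v̄ = (2.14+1.25)/2 = 1.695 → q = 5.7×0.73×1.695 = 7.053 ft³/s
Q = Σ q = 217.5 ft³/s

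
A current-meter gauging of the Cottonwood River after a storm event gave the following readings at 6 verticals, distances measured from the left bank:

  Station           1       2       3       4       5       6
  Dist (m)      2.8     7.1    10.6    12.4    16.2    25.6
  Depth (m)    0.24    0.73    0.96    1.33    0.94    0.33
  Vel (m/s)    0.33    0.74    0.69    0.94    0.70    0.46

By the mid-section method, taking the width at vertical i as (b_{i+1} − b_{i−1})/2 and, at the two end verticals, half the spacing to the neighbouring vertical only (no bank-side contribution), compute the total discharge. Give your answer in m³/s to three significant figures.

12.6 m³/s

w_1 = (7.1 − 2.8)/2 = 2.15 m; q_1 = 0.33 × 0.24 × 2.15 = 0.1703 m³/s
w_2 = (10.6 − 2.8)/2 = 3.9 m; q_2 = 0.74 × 0.73 × 3.9 = 2.107 m³/s
w_3 = (12.4 − 7.1)/2 = 2.65 m; q_3 = 0.69 × 0.96 × 2.65 = 1.755 m³/s
w_4 = (16.2 − 10.6)/2 = 2.8 m; q_4 = 0.94 × 1.33 × 2.8 = 3.501 m³/s
w_5 = (25.6 − 12.4)/2 = 6.6 m; q_5 = 0.70 × 0.94 × 6.6 = 4.343 m³/s
w_6 = (25.6 − 16.2)/2 = 4.7 m; q_6 = 0.46 × 0.33 × 4.7 = 0.7135 m³/s
Q = Σ qᵢ = 12.59 m³/s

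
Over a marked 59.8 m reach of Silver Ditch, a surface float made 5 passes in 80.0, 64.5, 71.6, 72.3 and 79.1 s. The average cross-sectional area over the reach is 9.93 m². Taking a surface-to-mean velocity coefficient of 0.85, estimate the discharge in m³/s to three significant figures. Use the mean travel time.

6.87 m³/s

t̄ = (80.0 + 64.5 + 71.6 + 72.3 + 79.1) / 5 = 73.5 s
v_surface = L / t̄ = 59.8 / 73.5 = 0.8136 m/s
v_mean = 0.85 × 0.8136 = 0.6916 m/s
Q = A × v_mean = 9.93 × 0.6916 = 6.867 m³/s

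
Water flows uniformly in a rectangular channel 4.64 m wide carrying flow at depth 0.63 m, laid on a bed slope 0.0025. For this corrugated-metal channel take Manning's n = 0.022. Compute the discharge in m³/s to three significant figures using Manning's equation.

A = b·y = 4.64 × 0.63 = 2.923 m²
P = b + 2y = 4.64 + 2×0.63 = 5.900 m
R = A/P = 2.923/5.900 = 0.4955 m
Q = (1/n)·A·R^(2/3)·S^(1/2) = (1/0.022) × 2.923 × 0.4955^(2/3) × 0.0025^(1/2) = 4.160 m³/s

4.16 m³/s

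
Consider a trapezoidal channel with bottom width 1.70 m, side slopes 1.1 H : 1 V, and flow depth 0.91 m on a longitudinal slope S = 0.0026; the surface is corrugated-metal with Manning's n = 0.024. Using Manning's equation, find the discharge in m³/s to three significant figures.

A = (b + z·y)·y = (1.70 + 1.1×0.91)×0.91 = 2.458 m²
P = b + 2y√(1+z²) = 1.70 + 2×0.91×√(1+1.1²) = 4.406 m
R = A/P = 2.458/4.406 = 0.5579 m
Q = (1/n)·A·R^(2/3)·S^(1/2) = (1/0.024) × 2.458 × 0.5579^(2/3) × 0.0026^(1/2) = 3.539 m³/s

3.54 m³/s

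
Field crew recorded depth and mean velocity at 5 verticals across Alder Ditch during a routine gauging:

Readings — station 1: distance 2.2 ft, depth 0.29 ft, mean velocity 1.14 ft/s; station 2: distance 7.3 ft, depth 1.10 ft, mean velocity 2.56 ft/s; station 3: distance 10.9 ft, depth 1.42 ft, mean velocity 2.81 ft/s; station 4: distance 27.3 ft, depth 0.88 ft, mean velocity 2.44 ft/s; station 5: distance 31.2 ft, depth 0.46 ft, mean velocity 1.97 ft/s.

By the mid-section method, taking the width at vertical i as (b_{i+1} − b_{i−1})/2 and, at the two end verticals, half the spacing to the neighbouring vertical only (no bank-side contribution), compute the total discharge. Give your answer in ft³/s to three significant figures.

w_1 = (7.3 − 2.2)/2 = 2.55 ft; q_1 = 1.14 × 0.29 × 2.55 = 0.8430 ft³/s
w_2 = (10.9 − 2.2)/2 = 4.35 ft; q_2 = 2.56 × 1.10 × 4.35 = 12.25 ft³/s
w_3 = (27.3 − 7.3)/2 = 10 ft; q_3 = 2.81 × 1.42 × 10 = 39.90 ft³/s
w_4 = (31.2 − 10.9)/2 = 10.15 ft; q_4 = 2.44 × 0.88 × 10.15 = 21.79 ft³/s
w_5 = (31.2 − 27.3)/2 = 1.95 ft; q_5 = 1.97 × 0.46 × 1.95 = 1.767 ft³/s
Q = Σ qᵢ = 76.56 ft³/s

76.6 ft³/s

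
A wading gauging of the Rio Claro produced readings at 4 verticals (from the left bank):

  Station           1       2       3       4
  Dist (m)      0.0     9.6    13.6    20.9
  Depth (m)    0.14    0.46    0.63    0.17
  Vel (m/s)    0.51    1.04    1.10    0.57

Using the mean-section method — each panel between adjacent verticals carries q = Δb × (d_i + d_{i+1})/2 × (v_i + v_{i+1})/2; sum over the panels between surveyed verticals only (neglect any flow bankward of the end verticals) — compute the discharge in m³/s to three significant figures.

7.00 m³/s

Panel 1-2: Δb = 9.6 m, d̄ = (0.14+0.46)/2 = 0.3, v̄ = (0.51+1.04)/2 = 0.775 → q = 9.6×0.3×0.775 = 2.232 m³/s
Panel 2-3: Δb = 4 m, d̄ = (0.46+0.63)/2 = 0.545, v̄ = (1.04+1.10)/2 = 1.07 → q = 4×0.545×1.07 = 2.333 m³/s
Panel 3-4: Δb = 7.3 m, d̄ = (0.63+0.17)/2 = 0.4, v̄ = (1.10+0.57)/2 = 0.835 → q = 7.3×0.4×0.835 = 2.438 m³/s
Q = Σ q = 7.003 m³/s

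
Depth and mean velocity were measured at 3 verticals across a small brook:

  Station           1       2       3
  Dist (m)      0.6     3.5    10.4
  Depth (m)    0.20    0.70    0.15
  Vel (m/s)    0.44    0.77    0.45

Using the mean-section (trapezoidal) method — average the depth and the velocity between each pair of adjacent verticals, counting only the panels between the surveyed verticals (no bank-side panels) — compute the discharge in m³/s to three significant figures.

2.58 m³/s

Panel 1-2: Δb = 2.9 m, d̄ = (0.20+0.70)/2 = 0.45, v̄ = (0.44+0.77)/2 = 0.605 → q = 2.9×0.45×0.605 = 0.7895 m³/s
Panel 2-3: Δb = 6.9 m, d̄ = (0.70+0.15)/2 = 0.425, v̄ = (0.77+0.45)/2 = 0.61 → q = 6.9×0.425×0.61 = 1.789 m³/s
Q = Σ q = 2.578 m³/s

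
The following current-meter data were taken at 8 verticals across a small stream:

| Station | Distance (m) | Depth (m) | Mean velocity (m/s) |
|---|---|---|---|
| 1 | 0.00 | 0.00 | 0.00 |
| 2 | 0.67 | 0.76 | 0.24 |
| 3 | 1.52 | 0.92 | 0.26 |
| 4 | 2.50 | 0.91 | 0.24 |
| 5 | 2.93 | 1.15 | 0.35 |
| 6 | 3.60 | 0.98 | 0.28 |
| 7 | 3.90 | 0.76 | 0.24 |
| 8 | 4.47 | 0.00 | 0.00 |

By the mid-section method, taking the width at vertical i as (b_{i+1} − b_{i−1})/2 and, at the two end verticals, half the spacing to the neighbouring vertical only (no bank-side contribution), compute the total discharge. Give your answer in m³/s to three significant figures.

w_2 = (1.52 − 0.00)/2 = 0.76 m; q_2 = 0.24 × 0.76 × 0.76 = 0.1386 m³/s
w_3 = (2.50 − 0.67)/2 = 0.915 m; q_3 = 0.26 × 0.92 × 0.915 = 0.2189 m³/s
w_4 = (2.93 − 1.52)/2 = 0.705 m; q_4 = 0.24 × 0.91 × 0.705 = 0.1540 m³/s
w_5 = (3.60 − 2.50)/2 = 0.55 m; q_5 = 0.35 × 1.15 × 0.55 = 0.2214 m³/s
w_6 = (3.90 − 2.93)/2 = 0.485 m; q_6 = 0.28 × 0.98 × 0.485 = 0.1331 m³/s
w_7 = (4.47 − 3.60)/2 = 0.435 m; q_7 = 0.24 × 0.76 × 0.435 = 0.07934 m³/s
Stations 1, 8 contribute zero (depth or velocity is 0).
Q = Σ qᵢ = 0.9453 m³/s

0.945 m³/s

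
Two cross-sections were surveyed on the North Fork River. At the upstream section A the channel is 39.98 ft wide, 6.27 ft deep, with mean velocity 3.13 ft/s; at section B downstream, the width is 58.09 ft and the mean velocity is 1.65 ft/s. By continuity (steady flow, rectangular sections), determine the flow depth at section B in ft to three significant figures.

Q = A₁V₁ = (39.98×6.27) × 3.13 = 784.6 ft³/s
d₂ = Q/(b₂ V₂) = 784.6/(58.09×1.65) = 8.186 ft

8.19 ft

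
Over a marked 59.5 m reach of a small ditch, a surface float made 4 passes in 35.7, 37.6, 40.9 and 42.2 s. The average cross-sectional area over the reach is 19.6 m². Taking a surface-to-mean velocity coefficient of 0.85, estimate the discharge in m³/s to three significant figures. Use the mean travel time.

t̄ = (35.7 + 37.6 + 40.9 + 42.2) / 4 = 39.1 s
v_surface = L / t̄ = 59.5 / 39.1 = 1.522 m/s
v_mean = 0.85 × 1.522 = 1.293 m/s
Q = A × v_mean = 19.6 × 1.293 = 25.35 m³/s

25.4 m³/s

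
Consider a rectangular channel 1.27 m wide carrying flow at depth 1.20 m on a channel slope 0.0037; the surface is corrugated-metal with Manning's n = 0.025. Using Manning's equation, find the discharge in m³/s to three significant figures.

2.06 m³/s

A = b·y = 1.27 × 1.20 = 1.524 m²
P = b + 2y = 1.27 + 2×1.20 = 3.670 m
R = A/P = 1.524/3.670 = 0.4153 m
Q = (1/n)·A·R^(2/3)·S^(1/2) = (1/0.025) × 1.524 × 0.4153^(2/3) × 0.0037^(1/2) = 2.064 m³/s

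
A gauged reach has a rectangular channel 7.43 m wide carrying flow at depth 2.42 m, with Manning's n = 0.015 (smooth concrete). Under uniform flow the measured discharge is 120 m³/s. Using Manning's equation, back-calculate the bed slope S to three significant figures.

A = b·y = 7.43 × 2.42 = 17.98 m²
P = b + 2y = 7.43 + 2×2.42 = 12.27 m
R = A/P = 17.98/12.27 = 1.465 m
S = (Q·n / (1·A·R^(2/3)))² = (120×0.015 / (1×17.98×1.290))² = 0.006021

0.00602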